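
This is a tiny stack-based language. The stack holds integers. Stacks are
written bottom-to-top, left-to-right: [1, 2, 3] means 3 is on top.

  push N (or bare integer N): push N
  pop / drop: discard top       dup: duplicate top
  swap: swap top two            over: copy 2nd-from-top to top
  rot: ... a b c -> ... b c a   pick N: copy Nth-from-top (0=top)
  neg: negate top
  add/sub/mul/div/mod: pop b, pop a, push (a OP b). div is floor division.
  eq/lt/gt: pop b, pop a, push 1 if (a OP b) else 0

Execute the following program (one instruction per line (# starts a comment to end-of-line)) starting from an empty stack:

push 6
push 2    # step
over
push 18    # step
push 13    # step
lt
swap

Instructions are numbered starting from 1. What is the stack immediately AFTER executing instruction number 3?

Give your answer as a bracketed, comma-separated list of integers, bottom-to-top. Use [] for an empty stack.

Answer: [6, 2, 6]

Derivation:
Step 1 ('push 6'): [6]
Step 2 ('push 2'): [6, 2]
Step 3 ('over'): [6, 2, 6]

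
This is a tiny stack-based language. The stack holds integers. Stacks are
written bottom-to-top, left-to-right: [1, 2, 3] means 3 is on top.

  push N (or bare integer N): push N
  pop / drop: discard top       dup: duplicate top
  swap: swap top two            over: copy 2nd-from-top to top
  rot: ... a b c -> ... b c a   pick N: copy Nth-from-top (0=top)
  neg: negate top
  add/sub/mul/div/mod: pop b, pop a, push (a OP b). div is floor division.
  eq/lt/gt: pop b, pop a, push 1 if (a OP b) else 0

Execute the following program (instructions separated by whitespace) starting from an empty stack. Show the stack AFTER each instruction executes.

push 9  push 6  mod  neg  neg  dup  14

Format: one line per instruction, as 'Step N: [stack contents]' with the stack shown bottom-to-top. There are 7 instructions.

Step 1: [9]
Step 2: [9, 6]
Step 3: [3]
Step 4: [-3]
Step 5: [3]
Step 6: [3, 3]
Step 7: [3, 3, 14]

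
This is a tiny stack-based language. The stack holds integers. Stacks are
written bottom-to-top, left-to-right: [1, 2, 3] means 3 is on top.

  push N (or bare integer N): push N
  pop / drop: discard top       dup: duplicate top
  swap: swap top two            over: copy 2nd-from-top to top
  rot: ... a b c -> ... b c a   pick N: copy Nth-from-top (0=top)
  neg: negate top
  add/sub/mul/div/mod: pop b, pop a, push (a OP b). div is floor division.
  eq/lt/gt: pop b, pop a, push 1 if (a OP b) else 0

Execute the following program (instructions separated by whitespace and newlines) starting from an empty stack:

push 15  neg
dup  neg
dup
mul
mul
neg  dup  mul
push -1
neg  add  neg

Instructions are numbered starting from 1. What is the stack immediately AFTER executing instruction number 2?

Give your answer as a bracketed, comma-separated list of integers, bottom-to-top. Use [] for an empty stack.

Step 1 ('push 15'): [15]
Step 2 ('neg'): [-15]

Answer: [-15]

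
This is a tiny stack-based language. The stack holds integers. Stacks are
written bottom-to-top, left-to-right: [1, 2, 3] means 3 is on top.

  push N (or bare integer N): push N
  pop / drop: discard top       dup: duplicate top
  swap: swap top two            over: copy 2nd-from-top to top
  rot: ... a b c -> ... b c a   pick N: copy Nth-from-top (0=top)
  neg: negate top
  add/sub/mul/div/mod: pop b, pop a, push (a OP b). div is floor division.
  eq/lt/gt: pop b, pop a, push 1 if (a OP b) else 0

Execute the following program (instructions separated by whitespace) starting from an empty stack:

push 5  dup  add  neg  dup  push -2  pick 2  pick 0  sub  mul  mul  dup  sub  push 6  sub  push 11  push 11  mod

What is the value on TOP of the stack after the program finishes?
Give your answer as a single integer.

After 'push 5': [5]
After 'dup': [5, 5]
After 'add': [10]
After 'neg': [-10]
After 'dup': [-10, -10]
After 'push -2': [-10, -10, -2]
After 'pick 2': [-10, -10, -2, -10]
After 'pick 0': [-10, -10, -2, -10, -10]
After 'sub': [-10, -10, -2, 0]
After 'mul': [-10, -10, 0]
After 'mul': [-10, 0]
After 'dup': [-10, 0, 0]
After 'sub': [-10, 0]
After 'push 6': [-10, 0, 6]
After 'sub': [-10, -6]
After 'push 11': [-10, -6, 11]
After 'push 11': [-10, -6, 11, 11]
After 'mod': [-10, -6, 0]

Answer: 0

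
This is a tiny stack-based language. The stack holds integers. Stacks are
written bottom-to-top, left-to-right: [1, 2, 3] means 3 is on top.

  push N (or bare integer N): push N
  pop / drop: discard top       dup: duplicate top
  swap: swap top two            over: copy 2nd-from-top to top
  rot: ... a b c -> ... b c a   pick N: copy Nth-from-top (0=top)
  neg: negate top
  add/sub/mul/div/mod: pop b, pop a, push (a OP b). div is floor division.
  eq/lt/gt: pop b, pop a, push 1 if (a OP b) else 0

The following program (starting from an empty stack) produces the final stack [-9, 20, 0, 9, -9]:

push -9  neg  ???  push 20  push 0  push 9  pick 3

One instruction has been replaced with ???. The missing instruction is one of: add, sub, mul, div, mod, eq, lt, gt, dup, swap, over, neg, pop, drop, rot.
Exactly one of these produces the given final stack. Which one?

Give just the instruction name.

Stack before ???: [9]
Stack after ???:  [-9]
The instruction that transforms [9] -> [-9] is: neg

Answer: neg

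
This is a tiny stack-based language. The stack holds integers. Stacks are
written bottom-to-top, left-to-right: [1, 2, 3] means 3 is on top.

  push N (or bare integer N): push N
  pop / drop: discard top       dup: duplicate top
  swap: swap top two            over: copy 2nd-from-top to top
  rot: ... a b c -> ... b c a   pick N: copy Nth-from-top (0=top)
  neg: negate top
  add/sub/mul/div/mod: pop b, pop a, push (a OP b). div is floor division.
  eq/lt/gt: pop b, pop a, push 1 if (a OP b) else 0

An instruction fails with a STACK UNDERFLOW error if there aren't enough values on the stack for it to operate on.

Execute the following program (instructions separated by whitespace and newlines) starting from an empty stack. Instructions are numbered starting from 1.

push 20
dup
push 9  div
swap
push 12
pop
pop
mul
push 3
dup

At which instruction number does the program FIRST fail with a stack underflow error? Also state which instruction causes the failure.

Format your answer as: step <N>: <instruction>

Answer: step 9: mul

Derivation:
Step 1 ('push 20'): stack = [20], depth = 1
Step 2 ('dup'): stack = [20, 20], depth = 2
Step 3 ('push 9'): stack = [20, 20, 9], depth = 3
Step 4 ('div'): stack = [20, 2], depth = 2
Step 5 ('swap'): stack = [2, 20], depth = 2
Step 6 ('push 12'): stack = [2, 20, 12], depth = 3
Step 7 ('pop'): stack = [2, 20], depth = 2
Step 8 ('pop'): stack = [2], depth = 1
Step 9 ('mul'): needs 2 value(s) but depth is 1 — STACK UNDERFLOW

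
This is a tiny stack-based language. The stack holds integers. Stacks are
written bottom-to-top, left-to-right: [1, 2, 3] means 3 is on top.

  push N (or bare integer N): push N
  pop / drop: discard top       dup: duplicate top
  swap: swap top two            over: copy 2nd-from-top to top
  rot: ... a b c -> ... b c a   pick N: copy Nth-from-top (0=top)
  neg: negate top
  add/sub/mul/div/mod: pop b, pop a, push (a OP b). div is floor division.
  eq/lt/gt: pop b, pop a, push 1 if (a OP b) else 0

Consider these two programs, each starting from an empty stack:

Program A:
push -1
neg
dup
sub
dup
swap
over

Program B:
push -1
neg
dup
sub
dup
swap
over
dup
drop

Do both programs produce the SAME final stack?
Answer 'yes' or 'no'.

Answer: yes

Derivation:
Program A trace:
  After 'push -1': [-1]
  After 'neg': [1]
  After 'dup': [1, 1]
  After 'sub': [0]
  After 'dup': [0, 0]
  After 'swap': [0, 0]
  After 'over': [0, 0, 0]
Program A final stack: [0, 0, 0]

Program B trace:
  After 'push -1': [-1]
  After 'neg': [1]
  After 'dup': [1, 1]
  After 'sub': [0]
  After 'dup': [0, 0]
  After 'swap': [0, 0]
  After 'over': [0, 0, 0]
  After 'dup': [0, 0, 0, 0]
  After 'drop': [0, 0, 0]
Program B final stack: [0, 0, 0]
Same: yes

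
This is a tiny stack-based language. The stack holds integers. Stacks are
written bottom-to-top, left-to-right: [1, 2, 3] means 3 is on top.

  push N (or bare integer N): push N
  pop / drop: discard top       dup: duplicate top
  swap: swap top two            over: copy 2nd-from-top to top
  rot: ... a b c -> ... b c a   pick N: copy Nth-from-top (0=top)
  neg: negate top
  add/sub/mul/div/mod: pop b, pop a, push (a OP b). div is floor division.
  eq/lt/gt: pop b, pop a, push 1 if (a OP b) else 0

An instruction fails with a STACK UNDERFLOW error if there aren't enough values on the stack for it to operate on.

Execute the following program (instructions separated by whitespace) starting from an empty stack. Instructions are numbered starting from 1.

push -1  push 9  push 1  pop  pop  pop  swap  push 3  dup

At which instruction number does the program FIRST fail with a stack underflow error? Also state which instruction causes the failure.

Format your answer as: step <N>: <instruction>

Answer: step 7: swap

Derivation:
Step 1 ('push -1'): stack = [-1], depth = 1
Step 2 ('push 9'): stack = [-1, 9], depth = 2
Step 3 ('push 1'): stack = [-1, 9, 1], depth = 3
Step 4 ('pop'): stack = [-1, 9], depth = 2
Step 5 ('pop'): stack = [-1], depth = 1
Step 6 ('pop'): stack = [], depth = 0
Step 7 ('swap'): needs 2 value(s) but depth is 0 — STACK UNDERFLOW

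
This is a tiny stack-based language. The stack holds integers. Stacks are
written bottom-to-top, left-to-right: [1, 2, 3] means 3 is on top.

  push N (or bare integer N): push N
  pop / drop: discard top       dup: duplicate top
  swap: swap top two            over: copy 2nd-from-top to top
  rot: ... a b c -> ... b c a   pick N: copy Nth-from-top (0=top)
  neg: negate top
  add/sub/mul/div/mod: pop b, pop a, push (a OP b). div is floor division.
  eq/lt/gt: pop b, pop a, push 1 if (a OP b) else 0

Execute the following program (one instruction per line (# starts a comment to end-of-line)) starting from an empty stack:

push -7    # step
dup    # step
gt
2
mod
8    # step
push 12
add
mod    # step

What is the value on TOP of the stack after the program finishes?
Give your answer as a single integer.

Answer: 0

Derivation:
After 'push -7': [-7]
After 'dup': [-7, -7]
After 'gt': [0]
After 'push 2': [0, 2]
After 'mod': [0]
After 'push 8': [0, 8]
After 'push 12': [0, 8, 12]
After 'add': [0, 20]
After 'mod': [0]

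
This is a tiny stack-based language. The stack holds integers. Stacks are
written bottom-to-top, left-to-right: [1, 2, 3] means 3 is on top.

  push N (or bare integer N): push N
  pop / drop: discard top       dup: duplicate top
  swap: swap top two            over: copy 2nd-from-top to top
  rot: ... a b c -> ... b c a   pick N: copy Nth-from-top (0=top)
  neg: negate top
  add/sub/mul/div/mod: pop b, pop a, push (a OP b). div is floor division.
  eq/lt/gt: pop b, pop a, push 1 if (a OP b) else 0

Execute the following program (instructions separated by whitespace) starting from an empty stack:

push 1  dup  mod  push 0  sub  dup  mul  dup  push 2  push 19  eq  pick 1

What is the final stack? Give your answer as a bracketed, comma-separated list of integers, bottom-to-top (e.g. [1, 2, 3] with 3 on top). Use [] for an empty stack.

Answer: [0, 0, 0, 0]

Derivation:
After 'push 1': [1]
After 'dup': [1, 1]
After 'mod': [0]
After 'push 0': [0, 0]
After 'sub': [0]
After 'dup': [0, 0]
After 'mul': [0]
After 'dup': [0, 0]
After 'push 2': [0, 0, 2]
After 'push 19': [0, 0, 2, 19]
After 'eq': [0, 0, 0]
After 'pick 1': [0, 0, 0, 0]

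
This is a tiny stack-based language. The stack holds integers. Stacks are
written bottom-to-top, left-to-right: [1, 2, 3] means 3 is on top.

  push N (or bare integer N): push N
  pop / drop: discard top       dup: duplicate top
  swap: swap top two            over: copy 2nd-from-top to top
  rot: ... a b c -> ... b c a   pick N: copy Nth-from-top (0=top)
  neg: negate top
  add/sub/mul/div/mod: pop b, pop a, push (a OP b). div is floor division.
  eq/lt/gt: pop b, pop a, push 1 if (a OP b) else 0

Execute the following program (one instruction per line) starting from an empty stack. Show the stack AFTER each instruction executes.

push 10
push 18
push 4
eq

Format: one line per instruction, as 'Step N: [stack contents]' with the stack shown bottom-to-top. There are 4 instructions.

Step 1: [10]
Step 2: [10, 18]
Step 3: [10, 18, 4]
Step 4: [10, 0]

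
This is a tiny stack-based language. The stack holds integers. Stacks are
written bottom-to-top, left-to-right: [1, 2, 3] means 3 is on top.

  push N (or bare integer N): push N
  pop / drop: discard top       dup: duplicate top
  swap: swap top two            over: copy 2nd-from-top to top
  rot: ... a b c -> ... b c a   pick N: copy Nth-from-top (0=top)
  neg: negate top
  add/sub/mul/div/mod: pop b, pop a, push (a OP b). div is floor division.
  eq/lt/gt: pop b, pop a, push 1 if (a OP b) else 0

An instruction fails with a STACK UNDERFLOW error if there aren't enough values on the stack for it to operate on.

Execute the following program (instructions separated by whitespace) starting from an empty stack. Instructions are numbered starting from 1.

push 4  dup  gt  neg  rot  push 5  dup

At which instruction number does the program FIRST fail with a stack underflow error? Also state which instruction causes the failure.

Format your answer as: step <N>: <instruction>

Step 1 ('push 4'): stack = [4], depth = 1
Step 2 ('dup'): stack = [4, 4], depth = 2
Step 3 ('gt'): stack = [0], depth = 1
Step 4 ('neg'): stack = [0], depth = 1
Step 5 ('rot'): needs 3 value(s) but depth is 1 — STACK UNDERFLOW

Answer: step 5: rot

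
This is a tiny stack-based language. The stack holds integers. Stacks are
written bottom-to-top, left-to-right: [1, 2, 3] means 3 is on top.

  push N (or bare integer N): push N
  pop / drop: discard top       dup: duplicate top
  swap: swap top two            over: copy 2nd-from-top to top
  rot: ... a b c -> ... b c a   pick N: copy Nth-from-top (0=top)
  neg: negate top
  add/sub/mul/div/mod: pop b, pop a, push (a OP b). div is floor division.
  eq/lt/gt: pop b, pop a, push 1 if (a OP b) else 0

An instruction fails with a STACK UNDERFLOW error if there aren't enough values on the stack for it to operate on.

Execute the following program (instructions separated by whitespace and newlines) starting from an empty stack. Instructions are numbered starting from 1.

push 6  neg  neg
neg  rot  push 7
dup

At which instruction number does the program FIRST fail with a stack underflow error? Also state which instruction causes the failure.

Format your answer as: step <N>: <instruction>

Step 1 ('push 6'): stack = [6], depth = 1
Step 2 ('neg'): stack = [-6], depth = 1
Step 3 ('neg'): stack = [6], depth = 1
Step 4 ('neg'): stack = [-6], depth = 1
Step 5 ('rot'): needs 3 value(s) but depth is 1 — STACK UNDERFLOW

Answer: step 5: rot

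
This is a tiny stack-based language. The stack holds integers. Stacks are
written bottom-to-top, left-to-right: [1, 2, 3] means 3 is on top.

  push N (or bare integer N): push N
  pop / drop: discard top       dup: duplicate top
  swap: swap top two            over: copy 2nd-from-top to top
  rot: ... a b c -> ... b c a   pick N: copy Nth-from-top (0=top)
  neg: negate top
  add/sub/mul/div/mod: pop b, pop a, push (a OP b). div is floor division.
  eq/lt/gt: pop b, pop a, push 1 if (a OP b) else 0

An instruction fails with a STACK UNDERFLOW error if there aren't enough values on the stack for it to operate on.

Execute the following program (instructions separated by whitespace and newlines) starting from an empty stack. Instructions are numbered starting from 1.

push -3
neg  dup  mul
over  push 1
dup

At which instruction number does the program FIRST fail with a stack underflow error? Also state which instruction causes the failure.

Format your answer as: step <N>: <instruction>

Answer: step 5: over

Derivation:
Step 1 ('push -3'): stack = [-3], depth = 1
Step 2 ('neg'): stack = [3], depth = 1
Step 3 ('dup'): stack = [3, 3], depth = 2
Step 4 ('mul'): stack = [9], depth = 1
Step 5 ('over'): needs 2 value(s) but depth is 1 — STACK UNDERFLOW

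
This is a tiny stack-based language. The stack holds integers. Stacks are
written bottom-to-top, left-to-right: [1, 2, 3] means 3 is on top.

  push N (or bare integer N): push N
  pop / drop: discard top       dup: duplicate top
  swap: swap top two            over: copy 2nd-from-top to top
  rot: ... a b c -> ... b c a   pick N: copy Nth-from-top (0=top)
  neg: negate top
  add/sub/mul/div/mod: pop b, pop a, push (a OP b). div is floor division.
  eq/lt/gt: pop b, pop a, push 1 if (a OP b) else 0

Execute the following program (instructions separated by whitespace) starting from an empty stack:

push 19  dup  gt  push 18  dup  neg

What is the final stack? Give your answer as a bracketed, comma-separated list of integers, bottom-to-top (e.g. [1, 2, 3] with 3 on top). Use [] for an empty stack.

After 'push 19': [19]
After 'dup': [19, 19]
After 'gt': [0]
After 'push 18': [0, 18]
After 'dup': [0, 18, 18]
After 'neg': [0, 18, -18]

Answer: [0, 18, -18]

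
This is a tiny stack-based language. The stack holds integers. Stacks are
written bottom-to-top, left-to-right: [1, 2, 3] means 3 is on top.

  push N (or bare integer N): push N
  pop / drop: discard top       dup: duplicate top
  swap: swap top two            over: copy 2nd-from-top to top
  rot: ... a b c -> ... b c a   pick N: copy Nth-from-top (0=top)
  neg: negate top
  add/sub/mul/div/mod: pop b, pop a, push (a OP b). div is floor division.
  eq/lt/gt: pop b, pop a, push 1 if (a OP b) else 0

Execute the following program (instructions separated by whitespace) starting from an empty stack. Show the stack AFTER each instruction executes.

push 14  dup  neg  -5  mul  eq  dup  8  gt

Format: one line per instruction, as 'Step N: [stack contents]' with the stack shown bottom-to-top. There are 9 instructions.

Step 1: [14]
Step 2: [14, 14]
Step 3: [14, -14]
Step 4: [14, -14, -5]
Step 5: [14, 70]
Step 6: [0]
Step 7: [0, 0]
Step 8: [0, 0, 8]
Step 9: [0, 0]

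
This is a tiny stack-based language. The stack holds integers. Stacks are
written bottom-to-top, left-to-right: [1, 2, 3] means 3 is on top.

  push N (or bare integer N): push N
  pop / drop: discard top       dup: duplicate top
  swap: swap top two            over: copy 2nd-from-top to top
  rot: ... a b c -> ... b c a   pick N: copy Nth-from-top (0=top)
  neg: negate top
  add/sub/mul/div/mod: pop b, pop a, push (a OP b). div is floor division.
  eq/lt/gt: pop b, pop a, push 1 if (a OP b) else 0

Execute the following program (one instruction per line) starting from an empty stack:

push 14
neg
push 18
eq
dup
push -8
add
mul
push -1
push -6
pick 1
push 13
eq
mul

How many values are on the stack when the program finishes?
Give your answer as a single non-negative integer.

Answer: 3

Derivation:
After 'push 14': stack = [14] (depth 1)
After 'neg': stack = [-14] (depth 1)
After 'push 18': stack = [-14, 18] (depth 2)
After 'eq': stack = [0] (depth 1)
After 'dup': stack = [0, 0] (depth 2)
After 'push -8': stack = [0, 0, -8] (depth 3)
After 'add': stack = [0, -8] (depth 2)
After 'mul': stack = [0] (depth 1)
After 'push -1': stack = [0, -1] (depth 2)
After 'push -6': stack = [0, -1, -6] (depth 3)
After 'pick 1': stack = [0, -1, -6, -1] (depth 4)
After 'push 13': stack = [0, -1, -6, -1, 13] (depth 5)
After 'eq': stack = [0, -1, -6, 0] (depth 4)
After 'mul': stack = [0, -1, 0] (depth 3)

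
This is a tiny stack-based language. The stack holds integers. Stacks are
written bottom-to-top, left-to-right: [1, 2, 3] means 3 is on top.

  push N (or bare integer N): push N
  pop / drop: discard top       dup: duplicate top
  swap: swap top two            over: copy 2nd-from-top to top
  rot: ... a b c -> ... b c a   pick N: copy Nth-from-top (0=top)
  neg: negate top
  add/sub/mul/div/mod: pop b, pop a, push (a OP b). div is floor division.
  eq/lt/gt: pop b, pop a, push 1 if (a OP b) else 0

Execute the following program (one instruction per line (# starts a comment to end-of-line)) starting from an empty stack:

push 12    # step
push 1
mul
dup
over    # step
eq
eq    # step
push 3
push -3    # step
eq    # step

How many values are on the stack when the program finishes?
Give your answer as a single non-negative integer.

After 'push 12': stack = [12] (depth 1)
After 'push 1': stack = [12, 1] (depth 2)
After 'mul': stack = [12] (depth 1)
After 'dup': stack = [12, 12] (depth 2)
After 'over': stack = [12, 12, 12] (depth 3)
After 'eq': stack = [12, 1] (depth 2)
After 'eq': stack = [0] (depth 1)
After 'push 3': stack = [0, 3] (depth 2)
After 'push -3': stack = [0, 3, -3] (depth 3)
After 'eq': stack = [0, 0] (depth 2)

Answer: 2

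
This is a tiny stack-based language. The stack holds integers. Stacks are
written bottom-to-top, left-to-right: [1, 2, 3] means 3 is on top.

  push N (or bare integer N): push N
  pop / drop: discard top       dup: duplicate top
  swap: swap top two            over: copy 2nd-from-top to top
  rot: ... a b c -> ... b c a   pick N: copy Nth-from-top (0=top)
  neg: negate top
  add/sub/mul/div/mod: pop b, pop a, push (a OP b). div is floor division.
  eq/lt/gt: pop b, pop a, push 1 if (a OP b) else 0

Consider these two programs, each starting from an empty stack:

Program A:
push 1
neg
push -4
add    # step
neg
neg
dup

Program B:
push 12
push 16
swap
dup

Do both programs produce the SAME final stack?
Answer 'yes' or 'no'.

Answer: no

Derivation:
Program A trace:
  After 'push 1': [1]
  After 'neg': [-1]
  After 'push -4': [-1, -4]
  After 'add': [-5]
  After 'neg': [5]
  After 'neg': [-5]
  After 'dup': [-5, -5]
Program A final stack: [-5, -5]

Program B trace:
  After 'push 12': [12]
  After 'push 16': [12, 16]
  After 'swap': [16, 12]
  After 'dup': [16, 12, 12]
Program B final stack: [16, 12, 12]
Same: no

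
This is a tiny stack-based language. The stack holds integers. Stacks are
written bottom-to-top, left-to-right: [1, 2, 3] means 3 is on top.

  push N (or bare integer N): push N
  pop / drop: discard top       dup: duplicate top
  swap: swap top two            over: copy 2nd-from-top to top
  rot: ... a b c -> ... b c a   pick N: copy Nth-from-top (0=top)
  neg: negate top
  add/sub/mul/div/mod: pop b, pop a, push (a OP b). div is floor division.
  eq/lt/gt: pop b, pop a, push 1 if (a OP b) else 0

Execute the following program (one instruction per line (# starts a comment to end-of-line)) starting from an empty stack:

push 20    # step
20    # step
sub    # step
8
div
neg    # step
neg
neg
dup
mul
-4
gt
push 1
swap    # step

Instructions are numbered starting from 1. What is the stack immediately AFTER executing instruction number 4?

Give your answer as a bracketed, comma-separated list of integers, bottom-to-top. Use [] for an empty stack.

Answer: [0, 8]

Derivation:
Step 1 ('push 20'): [20]
Step 2 ('20'): [20, 20]
Step 3 ('sub'): [0]
Step 4 ('8'): [0, 8]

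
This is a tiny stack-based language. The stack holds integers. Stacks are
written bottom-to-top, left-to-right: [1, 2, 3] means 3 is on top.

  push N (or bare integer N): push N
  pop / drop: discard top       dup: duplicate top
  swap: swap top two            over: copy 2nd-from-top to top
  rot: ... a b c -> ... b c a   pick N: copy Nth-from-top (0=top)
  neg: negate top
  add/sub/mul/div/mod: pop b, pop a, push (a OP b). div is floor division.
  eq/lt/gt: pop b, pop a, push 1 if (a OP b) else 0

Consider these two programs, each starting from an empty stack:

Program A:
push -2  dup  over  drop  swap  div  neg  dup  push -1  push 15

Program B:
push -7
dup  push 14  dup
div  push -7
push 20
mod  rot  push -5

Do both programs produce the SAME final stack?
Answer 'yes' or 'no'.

Answer: no

Derivation:
Program A trace:
  After 'push -2': [-2]
  After 'dup': [-2, -2]
  After 'over': [-2, -2, -2]
  After 'drop': [-2, -2]
  After 'swap': [-2, -2]
  After 'div': [1]
  After 'neg': [-1]
  After 'dup': [-1, -1]
  After 'push -1': [-1, -1, -1]
  After 'push 15': [-1, -1, -1, 15]
Program A final stack: [-1, -1, -1, 15]

Program B trace:
  After 'push -7': [-7]
  After 'dup': [-7, -7]
  After 'push 14': [-7, -7, 14]
  After 'dup': [-7, -7, 14, 14]
  After 'div': [-7, -7, 1]
  After 'push -7': [-7, -7, 1, -7]
  After 'push 20': [-7, -7, 1, -7, 20]
  After 'mod': [-7, -7, 1, 13]
  After 'rot': [-7, 1, 13, -7]
  After 'push -5': [-7, 1, 13, -7, -5]
Program B final stack: [-7, 1, 13, -7, -5]
Same: no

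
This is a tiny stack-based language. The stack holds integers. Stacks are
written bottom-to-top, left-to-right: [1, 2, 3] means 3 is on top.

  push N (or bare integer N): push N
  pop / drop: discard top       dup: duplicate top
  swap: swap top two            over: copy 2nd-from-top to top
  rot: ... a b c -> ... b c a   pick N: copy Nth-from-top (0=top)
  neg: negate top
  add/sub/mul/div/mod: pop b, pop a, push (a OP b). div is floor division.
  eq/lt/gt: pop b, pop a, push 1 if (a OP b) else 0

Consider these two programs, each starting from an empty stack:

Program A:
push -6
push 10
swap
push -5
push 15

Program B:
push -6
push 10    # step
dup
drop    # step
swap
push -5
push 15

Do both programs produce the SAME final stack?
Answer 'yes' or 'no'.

Answer: yes

Derivation:
Program A trace:
  After 'push -6': [-6]
  After 'push 10': [-6, 10]
  After 'swap': [10, -6]
  After 'push -5': [10, -6, -5]
  After 'push 15': [10, -6, -5, 15]
Program A final stack: [10, -6, -5, 15]

Program B trace:
  After 'push -6': [-6]
  After 'push 10': [-6, 10]
  After 'dup': [-6, 10, 10]
  After 'drop': [-6, 10]
  After 'swap': [10, -6]
  After 'push -5': [10, -6, -5]
  After 'push 15': [10, -6, -5, 15]
Program B final stack: [10, -6, -5, 15]
Same: yes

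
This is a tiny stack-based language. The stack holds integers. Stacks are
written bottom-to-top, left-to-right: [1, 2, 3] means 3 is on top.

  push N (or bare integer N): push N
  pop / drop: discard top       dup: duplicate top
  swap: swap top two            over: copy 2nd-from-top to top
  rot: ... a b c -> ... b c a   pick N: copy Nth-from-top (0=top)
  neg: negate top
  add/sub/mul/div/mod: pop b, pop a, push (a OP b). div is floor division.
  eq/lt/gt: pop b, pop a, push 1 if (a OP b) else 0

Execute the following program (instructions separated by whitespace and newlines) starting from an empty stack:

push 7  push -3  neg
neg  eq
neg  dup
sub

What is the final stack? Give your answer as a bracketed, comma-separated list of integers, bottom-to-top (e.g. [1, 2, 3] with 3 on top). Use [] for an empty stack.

Answer: [0]

Derivation:
After 'push 7': [7]
After 'push -3': [7, -3]
After 'neg': [7, 3]
After 'neg': [7, -3]
After 'eq': [0]
After 'neg': [0]
After 'dup': [0, 0]
After 'sub': [0]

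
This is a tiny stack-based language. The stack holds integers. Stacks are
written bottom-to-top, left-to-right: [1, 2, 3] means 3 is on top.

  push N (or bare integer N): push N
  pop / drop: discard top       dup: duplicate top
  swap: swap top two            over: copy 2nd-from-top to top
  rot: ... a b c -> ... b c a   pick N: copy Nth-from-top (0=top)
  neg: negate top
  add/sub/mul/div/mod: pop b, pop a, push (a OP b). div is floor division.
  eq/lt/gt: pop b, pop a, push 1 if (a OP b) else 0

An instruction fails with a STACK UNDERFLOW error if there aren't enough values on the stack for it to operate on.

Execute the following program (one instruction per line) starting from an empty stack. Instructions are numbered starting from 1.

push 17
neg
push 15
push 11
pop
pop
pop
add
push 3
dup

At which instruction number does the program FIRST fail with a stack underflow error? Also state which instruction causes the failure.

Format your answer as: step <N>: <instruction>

Answer: step 8: add

Derivation:
Step 1 ('push 17'): stack = [17], depth = 1
Step 2 ('neg'): stack = [-17], depth = 1
Step 3 ('push 15'): stack = [-17, 15], depth = 2
Step 4 ('push 11'): stack = [-17, 15, 11], depth = 3
Step 5 ('pop'): stack = [-17, 15], depth = 2
Step 6 ('pop'): stack = [-17], depth = 1
Step 7 ('pop'): stack = [], depth = 0
Step 8 ('add'): needs 2 value(s) but depth is 0 — STACK UNDERFLOW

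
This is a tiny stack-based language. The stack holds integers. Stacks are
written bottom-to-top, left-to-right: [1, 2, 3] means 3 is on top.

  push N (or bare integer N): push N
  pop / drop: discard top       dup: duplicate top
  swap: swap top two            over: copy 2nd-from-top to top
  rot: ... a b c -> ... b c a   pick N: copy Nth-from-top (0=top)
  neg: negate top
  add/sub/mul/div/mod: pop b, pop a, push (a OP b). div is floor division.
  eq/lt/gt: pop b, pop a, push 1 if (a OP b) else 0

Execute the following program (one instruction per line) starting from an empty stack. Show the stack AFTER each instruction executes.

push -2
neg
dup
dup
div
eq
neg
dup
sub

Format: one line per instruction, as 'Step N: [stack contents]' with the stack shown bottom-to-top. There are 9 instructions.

Step 1: [-2]
Step 2: [2]
Step 3: [2, 2]
Step 4: [2, 2, 2]
Step 5: [2, 1]
Step 6: [0]
Step 7: [0]
Step 8: [0, 0]
Step 9: [0]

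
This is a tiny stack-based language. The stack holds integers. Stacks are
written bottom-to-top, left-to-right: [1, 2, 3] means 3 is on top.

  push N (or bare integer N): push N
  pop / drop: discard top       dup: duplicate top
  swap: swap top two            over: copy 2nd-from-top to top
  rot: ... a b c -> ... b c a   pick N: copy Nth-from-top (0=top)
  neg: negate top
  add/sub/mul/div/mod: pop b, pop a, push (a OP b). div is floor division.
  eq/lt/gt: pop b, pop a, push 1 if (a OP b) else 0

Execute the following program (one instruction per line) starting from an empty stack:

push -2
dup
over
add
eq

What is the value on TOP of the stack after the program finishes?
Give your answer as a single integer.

Answer: 0

Derivation:
After 'push -2': [-2]
After 'dup': [-2, -2]
After 'over': [-2, -2, -2]
After 'add': [-2, -4]
After 'eq': [0]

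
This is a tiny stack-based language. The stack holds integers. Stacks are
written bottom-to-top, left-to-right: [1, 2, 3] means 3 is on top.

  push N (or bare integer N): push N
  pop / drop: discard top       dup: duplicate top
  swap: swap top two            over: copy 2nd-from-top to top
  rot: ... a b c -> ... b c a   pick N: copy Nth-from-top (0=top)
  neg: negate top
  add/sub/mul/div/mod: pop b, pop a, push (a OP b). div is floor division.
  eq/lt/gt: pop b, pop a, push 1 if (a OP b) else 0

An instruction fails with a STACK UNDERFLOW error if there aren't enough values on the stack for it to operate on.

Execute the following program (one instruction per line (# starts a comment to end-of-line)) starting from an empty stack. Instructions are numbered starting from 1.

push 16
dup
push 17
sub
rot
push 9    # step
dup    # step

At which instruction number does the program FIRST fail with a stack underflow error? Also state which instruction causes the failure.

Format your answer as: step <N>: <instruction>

Answer: step 5: rot

Derivation:
Step 1 ('push 16'): stack = [16], depth = 1
Step 2 ('dup'): stack = [16, 16], depth = 2
Step 3 ('push 17'): stack = [16, 16, 17], depth = 3
Step 4 ('sub'): stack = [16, -1], depth = 2
Step 5 ('rot'): needs 3 value(s) but depth is 2 — STACK UNDERFLOW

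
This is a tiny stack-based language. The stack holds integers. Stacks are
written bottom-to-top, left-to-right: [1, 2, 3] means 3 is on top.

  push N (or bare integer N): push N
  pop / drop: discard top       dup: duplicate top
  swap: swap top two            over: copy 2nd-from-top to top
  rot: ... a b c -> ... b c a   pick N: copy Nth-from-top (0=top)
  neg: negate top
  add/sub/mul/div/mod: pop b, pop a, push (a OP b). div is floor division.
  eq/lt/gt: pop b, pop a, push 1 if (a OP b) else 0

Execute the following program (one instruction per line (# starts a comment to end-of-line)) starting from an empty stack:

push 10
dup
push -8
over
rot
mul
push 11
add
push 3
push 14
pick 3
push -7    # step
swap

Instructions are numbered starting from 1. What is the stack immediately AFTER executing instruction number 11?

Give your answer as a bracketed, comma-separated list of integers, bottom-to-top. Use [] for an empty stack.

Answer: [10, -8, 111, 3, 14, -8]

Derivation:
Step 1 ('push 10'): [10]
Step 2 ('dup'): [10, 10]
Step 3 ('push -8'): [10, 10, -8]
Step 4 ('over'): [10, 10, -8, 10]
Step 5 ('rot'): [10, -8, 10, 10]
Step 6 ('mul'): [10, -8, 100]
Step 7 ('push 11'): [10, -8, 100, 11]
Step 8 ('add'): [10, -8, 111]
Step 9 ('push 3'): [10, -8, 111, 3]
Step 10 ('push 14'): [10, -8, 111, 3, 14]
Step 11 ('pick 3'): [10, -8, 111, 3, 14, -8]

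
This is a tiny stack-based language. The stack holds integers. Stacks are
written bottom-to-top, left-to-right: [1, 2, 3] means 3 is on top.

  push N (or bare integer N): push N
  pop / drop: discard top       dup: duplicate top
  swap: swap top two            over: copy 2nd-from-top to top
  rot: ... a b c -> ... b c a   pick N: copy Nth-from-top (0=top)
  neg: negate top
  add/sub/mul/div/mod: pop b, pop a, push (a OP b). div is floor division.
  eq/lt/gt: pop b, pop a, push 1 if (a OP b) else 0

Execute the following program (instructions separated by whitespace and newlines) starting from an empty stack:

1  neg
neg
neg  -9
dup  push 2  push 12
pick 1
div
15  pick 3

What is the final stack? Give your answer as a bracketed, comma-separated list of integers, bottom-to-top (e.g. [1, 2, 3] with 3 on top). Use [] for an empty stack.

After 'push 1': [1]
After 'neg': [-1]
After 'neg': [1]
After 'neg': [-1]
After 'push -9': [-1, -9]
After 'dup': [-1, -9, -9]
After 'push 2': [-1, -9, -9, 2]
After 'push 12': [-1, -9, -9, 2, 12]
After 'pick 1': [-1, -9, -9, 2, 12, 2]
After 'div': [-1, -9, -9, 2, 6]
After 'push 15': [-1, -9, -9, 2, 6, 15]
After 'pick 3': [-1, -9, -9, 2, 6, 15, -9]

Answer: [-1, -9, -9, 2, 6, 15, -9]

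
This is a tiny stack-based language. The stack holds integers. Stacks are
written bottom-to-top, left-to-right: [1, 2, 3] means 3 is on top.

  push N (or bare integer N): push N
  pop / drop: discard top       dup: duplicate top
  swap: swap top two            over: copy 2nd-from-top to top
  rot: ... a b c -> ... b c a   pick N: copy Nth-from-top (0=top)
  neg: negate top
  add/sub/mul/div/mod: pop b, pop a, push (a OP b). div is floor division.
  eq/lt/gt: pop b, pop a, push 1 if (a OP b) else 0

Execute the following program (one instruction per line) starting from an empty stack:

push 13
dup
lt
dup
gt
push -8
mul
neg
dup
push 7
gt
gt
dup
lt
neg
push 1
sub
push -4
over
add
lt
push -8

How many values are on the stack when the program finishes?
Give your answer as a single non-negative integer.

After 'push 13': stack = [13] (depth 1)
After 'dup': stack = [13, 13] (depth 2)
After 'lt': stack = [0] (depth 1)
After 'dup': stack = [0, 0] (depth 2)
After 'gt': stack = [0] (depth 1)
After 'push -8': stack = [0, -8] (depth 2)
After 'mul': stack = [0] (depth 1)
After 'neg': stack = [0] (depth 1)
After 'dup': stack = [0, 0] (depth 2)
After 'push 7': stack = [0, 0, 7] (depth 3)
  ...
After 'dup': stack = [0, 0] (depth 2)
After 'lt': stack = [0] (depth 1)
After 'neg': stack = [0] (depth 1)
After 'push 1': stack = [0, 1] (depth 2)
After 'sub': stack = [-1] (depth 1)
After 'push -4': stack = [-1, -4] (depth 2)
After 'over': stack = [-1, -4, -1] (depth 3)
After 'add': stack = [-1, -5] (depth 2)
After 'lt': stack = [0] (depth 1)
After 'push -8': stack = [0, -8] (depth 2)

Answer: 2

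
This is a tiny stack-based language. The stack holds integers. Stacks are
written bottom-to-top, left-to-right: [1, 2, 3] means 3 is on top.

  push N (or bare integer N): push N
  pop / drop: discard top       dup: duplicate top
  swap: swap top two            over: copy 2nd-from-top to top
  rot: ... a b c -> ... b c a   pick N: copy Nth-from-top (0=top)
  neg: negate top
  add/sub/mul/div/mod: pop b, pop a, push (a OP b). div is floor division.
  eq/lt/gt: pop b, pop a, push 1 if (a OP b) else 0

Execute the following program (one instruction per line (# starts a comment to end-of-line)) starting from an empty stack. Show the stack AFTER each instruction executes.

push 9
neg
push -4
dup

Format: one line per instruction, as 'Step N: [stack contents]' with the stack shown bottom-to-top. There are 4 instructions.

Step 1: [9]
Step 2: [-9]
Step 3: [-9, -4]
Step 4: [-9, -4, -4]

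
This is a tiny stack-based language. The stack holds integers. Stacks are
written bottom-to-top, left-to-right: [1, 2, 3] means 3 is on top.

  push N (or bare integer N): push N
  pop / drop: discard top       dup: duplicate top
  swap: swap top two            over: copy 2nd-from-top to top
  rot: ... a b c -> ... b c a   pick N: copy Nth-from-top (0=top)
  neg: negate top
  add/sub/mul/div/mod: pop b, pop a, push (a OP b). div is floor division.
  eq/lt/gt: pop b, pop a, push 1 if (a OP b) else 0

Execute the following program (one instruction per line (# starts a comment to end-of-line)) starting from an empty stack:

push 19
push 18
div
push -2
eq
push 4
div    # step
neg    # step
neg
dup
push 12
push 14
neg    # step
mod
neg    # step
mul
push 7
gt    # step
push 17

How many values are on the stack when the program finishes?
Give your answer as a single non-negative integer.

Answer: 3

Derivation:
After 'push 19': stack = [19] (depth 1)
After 'push 18': stack = [19, 18] (depth 2)
After 'div': stack = [1] (depth 1)
After 'push -2': stack = [1, -2] (depth 2)
After 'eq': stack = [0] (depth 1)
After 'push 4': stack = [0, 4] (depth 2)
After 'div': stack = [0] (depth 1)
After 'neg': stack = [0] (depth 1)
After 'neg': stack = [0] (depth 1)
After 'dup': stack = [0, 0] (depth 2)
After 'push 12': stack = [0, 0, 12] (depth 3)
After 'push 14': stack = [0, 0, 12, 14] (depth 4)
After 'neg': stack = [0, 0, 12, -14] (depth 4)
After 'mod': stack = [0, 0, -2] (depth 3)
After 'neg': stack = [0, 0, 2] (depth 3)
After 'mul': stack = [0, 0] (depth 2)
After 'push 7': stack = [0, 0, 7] (depth 3)
After 'gt': stack = [0, 0] (depth 2)
After 'push 17': stack = [0, 0, 17] (depth 3)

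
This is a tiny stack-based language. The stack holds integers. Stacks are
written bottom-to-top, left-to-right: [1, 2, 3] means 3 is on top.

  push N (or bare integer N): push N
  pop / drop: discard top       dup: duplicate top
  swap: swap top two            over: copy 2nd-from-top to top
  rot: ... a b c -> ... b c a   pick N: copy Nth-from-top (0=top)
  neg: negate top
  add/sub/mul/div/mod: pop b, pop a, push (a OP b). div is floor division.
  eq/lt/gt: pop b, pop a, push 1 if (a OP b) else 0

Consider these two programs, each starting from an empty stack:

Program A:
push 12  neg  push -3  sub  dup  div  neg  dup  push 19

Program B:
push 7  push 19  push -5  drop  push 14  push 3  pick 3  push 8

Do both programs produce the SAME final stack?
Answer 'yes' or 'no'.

Program A trace:
  After 'push 12': [12]
  After 'neg': [-12]
  After 'push -3': [-12, -3]
  After 'sub': [-9]
  After 'dup': [-9, -9]
  After 'div': [1]
  After 'neg': [-1]
  After 'dup': [-1, -1]
  After 'push 19': [-1, -1, 19]
Program A final stack: [-1, -1, 19]

Program B trace:
  After 'push 7': [7]
  After 'push 19': [7, 19]
  After 'push -5': [7, 19, -5]
  After 'drop': [7, 19]
  After 'push 14': [7, 19, 14]
  After 'push 3': [7, 19, 14, 3]
  After 'pick 3': [7, 19, 14, 3, 7]
  After 'push 8': [7, 19, 14, 3, 7, 8]
Program B final stack: [7, 19, 14, 3, 7, 8]
Same: no

Answer: no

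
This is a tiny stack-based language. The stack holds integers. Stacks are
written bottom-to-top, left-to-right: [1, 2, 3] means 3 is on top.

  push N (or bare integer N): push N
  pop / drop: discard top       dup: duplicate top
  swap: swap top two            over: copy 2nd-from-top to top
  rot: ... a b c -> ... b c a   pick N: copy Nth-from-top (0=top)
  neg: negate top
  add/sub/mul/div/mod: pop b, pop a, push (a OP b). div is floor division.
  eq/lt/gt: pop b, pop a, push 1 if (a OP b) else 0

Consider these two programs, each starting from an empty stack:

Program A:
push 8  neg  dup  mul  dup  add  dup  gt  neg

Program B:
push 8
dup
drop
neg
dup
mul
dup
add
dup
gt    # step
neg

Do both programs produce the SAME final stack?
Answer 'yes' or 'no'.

Program A trace:
  After 'push 8': [8]
  After 'neg': [-8]
  After 'dup': [-8, -8]
  After 'mul': [64]
  After 'dup': [64, 64]
  After 'add': [128]
  After 'dup': [128, 128]
  After 'gt': [0]
  After 'neg': [0]
Program A final stack: [0]

Program B trace:
  After 'push 8': [8]
  After 'dup': [8, 8]
  After 'drop': [8]
  After 'neg': [-8]
  After 'dup': [-8, -8]
  After 'mul': [64]
  After 'dup': [64, 64]
  After 'add': [128]
  After 'dup': [128, 128]
  After 'gt': [0]
  After 'neg': [0]
Program B final stack: [0]
Same: yes

Answer: yes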